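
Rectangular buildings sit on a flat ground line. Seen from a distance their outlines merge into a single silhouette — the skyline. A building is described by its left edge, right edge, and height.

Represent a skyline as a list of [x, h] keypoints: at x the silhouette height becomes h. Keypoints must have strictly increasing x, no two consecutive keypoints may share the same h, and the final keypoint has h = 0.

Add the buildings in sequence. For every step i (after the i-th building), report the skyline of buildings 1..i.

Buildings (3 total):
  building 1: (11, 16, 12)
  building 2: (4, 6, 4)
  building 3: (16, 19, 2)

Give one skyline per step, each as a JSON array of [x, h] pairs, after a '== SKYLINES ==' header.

== SKYLINES ==
[[11,12],[16,0]]
[[4,4],[6,0],[11,12],[16,0]]
[[4,4],[6,0],[11,12],[16,2],[19,0]]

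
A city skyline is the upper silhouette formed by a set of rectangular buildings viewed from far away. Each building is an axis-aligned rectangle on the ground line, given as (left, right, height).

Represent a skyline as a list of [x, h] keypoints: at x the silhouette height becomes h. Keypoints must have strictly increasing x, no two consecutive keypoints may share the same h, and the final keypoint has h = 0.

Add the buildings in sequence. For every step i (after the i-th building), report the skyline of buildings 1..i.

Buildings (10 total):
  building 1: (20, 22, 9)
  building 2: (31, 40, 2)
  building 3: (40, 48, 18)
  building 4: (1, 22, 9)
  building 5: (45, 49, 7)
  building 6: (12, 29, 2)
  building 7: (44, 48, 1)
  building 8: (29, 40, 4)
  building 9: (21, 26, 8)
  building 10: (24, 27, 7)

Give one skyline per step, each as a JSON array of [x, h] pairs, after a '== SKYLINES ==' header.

== SKYLINES ==
[[20,9],[22,0]]
[[20,9],[22,0],[31,2],[40,0]]
[[20,9],[22,0],[31,2],[40,18],[48,0]]
[[1,9],[22,0],[31,2],[40,18],[48,0]]
[[1,9],[22,0],[31,2],[40,18],[48,7],[49,0]]
[[1,9],[22,2],[29,0],[31,2],[40,18],[48,7],[49,0]]
[[1,9],[22,2],[29,0],[31,2],[40,18],[48,7],[49,0]]
[[1,9],[22,2],[29,4],[40,18],[48,7],[49,0]]
[[1,9],[22,8],[26,2],[29,4],[40,18],[48,7],[49,0]]
[[1,9],[22,8],[26,7],[27,2],[29,4],[40,18],[48,7],[49,0]]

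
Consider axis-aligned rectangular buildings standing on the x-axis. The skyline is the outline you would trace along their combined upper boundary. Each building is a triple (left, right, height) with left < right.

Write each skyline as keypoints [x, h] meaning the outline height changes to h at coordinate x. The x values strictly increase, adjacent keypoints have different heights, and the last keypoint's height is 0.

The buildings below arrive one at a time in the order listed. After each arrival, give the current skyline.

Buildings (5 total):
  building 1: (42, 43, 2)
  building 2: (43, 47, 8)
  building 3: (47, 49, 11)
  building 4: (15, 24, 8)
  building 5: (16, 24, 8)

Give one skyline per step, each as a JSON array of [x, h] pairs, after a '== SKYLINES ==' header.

== SKYLINES ==
[[42,2],[43,0]]
[[42,2],[43,8],[47,0]]
[[42,2],[43,8],[47,11],[49,0]]
[[15,8],[24,0],[42,2],[43,8],[47,11],[49,0]]
[[15,8],[24,0],[42,2],[43,8],[47,11],[49,0]]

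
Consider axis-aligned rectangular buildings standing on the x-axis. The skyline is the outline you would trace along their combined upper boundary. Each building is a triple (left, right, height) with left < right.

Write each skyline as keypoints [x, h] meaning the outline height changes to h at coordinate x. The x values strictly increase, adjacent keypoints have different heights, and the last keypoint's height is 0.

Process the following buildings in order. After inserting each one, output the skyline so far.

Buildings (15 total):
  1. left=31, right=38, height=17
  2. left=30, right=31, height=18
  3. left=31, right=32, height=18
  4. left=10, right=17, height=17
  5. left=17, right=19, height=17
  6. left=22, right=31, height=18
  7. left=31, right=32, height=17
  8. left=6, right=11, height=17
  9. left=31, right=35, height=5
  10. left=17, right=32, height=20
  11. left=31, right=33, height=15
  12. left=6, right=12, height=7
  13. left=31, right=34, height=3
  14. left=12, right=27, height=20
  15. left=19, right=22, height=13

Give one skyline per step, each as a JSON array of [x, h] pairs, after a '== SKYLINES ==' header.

== SKYLINES ==
[[31,17],[38,0]]
[[30,18],[31,17],[38,0]]
[[30,18],[32,17],[38,0]]
[[10,17],[17,0],[30,18],[32,17],[38,0]]
[[10,17],[19,0],[30,18],[32,17],[38,0]]
[[10,17],[19,0],[22,18],[32,17],[38,0]]
[[10,17],[19,0],[22,18],[32,17],[38,0]]
[[6,17],[19,0],[22,18],[32,17],[38,0]]
[[6,17],[19,0],[22,18],[32,17],[38,0]]
[[6,17],[17,20],[32,17],[38,0]]
[[6,17],[17,20],[32,17],[38,0]]
[[6,17],[17,20],[32,17],[38,0]]
[[6,17],[17,20],[32,17],[38,0]]
[[6,17],[12,20],[32,17],[38,0]]
[[6,17],[12,20],[32,17],[38,0]]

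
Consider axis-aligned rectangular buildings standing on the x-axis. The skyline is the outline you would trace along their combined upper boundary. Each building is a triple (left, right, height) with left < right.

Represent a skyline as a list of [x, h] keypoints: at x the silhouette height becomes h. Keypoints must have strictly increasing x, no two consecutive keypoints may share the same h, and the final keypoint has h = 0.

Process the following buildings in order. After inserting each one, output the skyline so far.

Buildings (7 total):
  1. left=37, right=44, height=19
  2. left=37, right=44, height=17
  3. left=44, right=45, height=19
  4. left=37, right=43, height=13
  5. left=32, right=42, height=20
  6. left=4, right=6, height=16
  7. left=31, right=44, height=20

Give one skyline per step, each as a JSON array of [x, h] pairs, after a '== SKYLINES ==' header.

== SKYLINES ==
[[37,19],[44,0]]
[[37,19],[44,0]]
[[37,19],[45,0]]
[[37,19],[45,0]]
[[32,20],[42,19],[45,0]]
[[4,16],[6,0],[32,20],[42,19],[45,0]]
[[4,16],[6,0],[31,20],[44,19],[45,0]]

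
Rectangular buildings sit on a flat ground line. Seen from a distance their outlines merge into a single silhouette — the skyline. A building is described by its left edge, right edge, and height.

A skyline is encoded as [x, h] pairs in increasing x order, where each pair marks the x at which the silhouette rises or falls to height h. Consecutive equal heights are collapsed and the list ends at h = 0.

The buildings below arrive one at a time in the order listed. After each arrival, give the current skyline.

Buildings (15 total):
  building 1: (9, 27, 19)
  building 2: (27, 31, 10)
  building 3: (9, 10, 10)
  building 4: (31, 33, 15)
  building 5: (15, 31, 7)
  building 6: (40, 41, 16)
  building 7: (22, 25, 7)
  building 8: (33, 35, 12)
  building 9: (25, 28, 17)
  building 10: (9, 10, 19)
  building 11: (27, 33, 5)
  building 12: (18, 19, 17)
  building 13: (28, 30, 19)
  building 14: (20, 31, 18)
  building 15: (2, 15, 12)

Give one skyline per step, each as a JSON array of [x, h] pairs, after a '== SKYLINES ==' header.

== SKYLINES ==
[[9,19],[27,0]]
[[9,19],[27,10],[31,0]]
[[9,19],[27,10],[31,0]]
[[9,19],[27,10],[31,15],[33,0]]
[[9,19],[27,10],[31,15],[33,0]]
[[9,19],[27,10],[31,15],[33,0],[40,16],[41,0]]
[[9,19],[27,10],[31,15],[33,0],[40,16],[41,0]]
[[9,19],[27,10],[31,15],[33,12],[35,0],[40,16],[41,0]]
[[9,19],[27,17],[28,10],[31,15],[33,12],[35,0],[40,16],[41,0]]
[[9,19],[27,17],[28,10],[31,15],[33,12],[35,0],[40,16],[41,0]]
[[9,19],[27,17],[28,10],[31,15],[33,12],[35,0],[40,16],[41,0]]
[[9,19],[27,17],[28,10],[31,15],[33,12],[35,0],[40,16],[41,0]]
[[9,19],[27,17],[28,19],[30,10],[31,15],[33,12],[35,0],[40,16],[41,0]]
[[9,19],[27,18],[28,19],[30,18],[31,15],[33,12],[35,0],[40,16],[41,0]]
[[2,12],[9,19],[27,18],[28,19],[30,18],[31,15],[33,12],[35,0],[40,16],[41,0]]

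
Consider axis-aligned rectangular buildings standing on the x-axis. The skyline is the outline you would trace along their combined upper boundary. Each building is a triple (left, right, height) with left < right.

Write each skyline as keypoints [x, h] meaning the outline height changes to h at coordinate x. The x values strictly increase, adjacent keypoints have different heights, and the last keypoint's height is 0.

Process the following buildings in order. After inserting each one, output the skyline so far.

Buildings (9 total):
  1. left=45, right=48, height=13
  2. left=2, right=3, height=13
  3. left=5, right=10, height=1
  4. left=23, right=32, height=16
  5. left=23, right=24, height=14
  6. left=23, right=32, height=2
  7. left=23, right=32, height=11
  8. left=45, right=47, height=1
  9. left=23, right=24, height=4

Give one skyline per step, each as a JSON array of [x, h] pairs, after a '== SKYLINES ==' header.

== SKYLINES ==
[[45,13],[48,0]]
[[2,13],[3,0],[45,13],[48,0]]
[[2,13],[3,0],[5,1],[10,0],[45,13],[48,0]]
[[2,13],[3,0],[5,1],[10,0],[23,16],[32,0],[45,13],[48,0]]
[[2,13],[3,0],[5,1],[10,0],[23,16],[32,0],[45,13],[48,0]]
[[2,13],[3,0],[5,1],[10,0],[23,16],[32,0],[45,13],[48,0]]
[[2,13],[3,0],[5,1],[10,0],[23,16],[32,0],[45,13],[48,0]]
[[2,13],[3,0],[5,1],[10,0],[23,16],[32,0],[45,13],[48,0]]
[[2,13],[3,0],[5,1],[10,0],[23,16],[32,0],[45,13],[48,0]]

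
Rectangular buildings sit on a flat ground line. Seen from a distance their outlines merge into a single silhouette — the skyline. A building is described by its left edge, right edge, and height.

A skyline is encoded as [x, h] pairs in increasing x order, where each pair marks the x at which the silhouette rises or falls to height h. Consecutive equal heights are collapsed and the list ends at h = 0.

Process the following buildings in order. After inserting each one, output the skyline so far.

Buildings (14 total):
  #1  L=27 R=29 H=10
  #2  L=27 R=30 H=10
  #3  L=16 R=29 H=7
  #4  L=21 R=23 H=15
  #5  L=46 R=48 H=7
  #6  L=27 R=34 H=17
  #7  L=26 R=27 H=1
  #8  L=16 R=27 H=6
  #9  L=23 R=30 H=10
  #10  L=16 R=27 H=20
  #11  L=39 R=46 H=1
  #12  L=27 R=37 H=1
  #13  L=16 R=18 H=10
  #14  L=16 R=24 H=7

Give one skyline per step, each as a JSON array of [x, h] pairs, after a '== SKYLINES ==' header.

== SKYLINES ==
[[27,10],[29,0]]
[[27,10],[30,0]]
[[16,7],[27,10],[30,0]]
[[16,7],[21,15],[23,7],[27,10],[30,0]]
[[16,7],[21,15],[23,7],[27,10],[30,0],[46,7],[48,0]]
[[16,7],[21,15],[23,7],[27,17],[34,0],[46,7],[48,0]]
[[16,7],[21,15],[23,7],[27,17],[34,0],[46,7],[48,0]]
[[16,7],[21,15],[23,7],[27,17],[34,0],[46,7],[48,0]]
[[16,7],[21,15],[23,10],[27,17],[34,0],[46,7],[48,0]]
[[16,20],[27,17],[34,0],[46,7],[48,0]]
[[16,20],[27,17],[34,0],[39,1],[46,7],[48,0]]
[[16,20],[27,17],[34,1],[37,0],[39,1],[46,7],[48,0]]
[[16,20],[27,17],[34,1],[37,0],[39,1],[46,7],[48,0]]
[[16,20],[27,17],[34,1],[37,0],[39,1],[46,7],[48,0]]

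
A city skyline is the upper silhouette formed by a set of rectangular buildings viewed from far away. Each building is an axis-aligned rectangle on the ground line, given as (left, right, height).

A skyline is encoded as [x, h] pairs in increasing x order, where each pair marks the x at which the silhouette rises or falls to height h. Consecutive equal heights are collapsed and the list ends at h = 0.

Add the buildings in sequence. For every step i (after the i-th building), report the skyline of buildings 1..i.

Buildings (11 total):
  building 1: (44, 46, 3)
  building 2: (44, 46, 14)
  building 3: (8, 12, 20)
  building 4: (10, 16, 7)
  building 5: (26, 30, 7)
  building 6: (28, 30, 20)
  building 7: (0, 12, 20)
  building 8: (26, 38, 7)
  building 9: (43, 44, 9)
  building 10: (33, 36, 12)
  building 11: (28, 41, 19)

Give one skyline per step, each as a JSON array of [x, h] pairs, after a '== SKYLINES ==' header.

== SKYLINES ==
[[44,3],[46,0]]
[[44,14],[46,0]]
[[8,20],[12,0],[44,14],[46,0]]
[[8,20],[12,7],[16,0],[44,14],[46,0]]
[[8,20],[12,7],[16,0],[26,7],[30,0],[44,14],[46,0]]
[[8,20],[12,7],[16,0],[26,7],[28,20],[30,0],[44,14],[46,0]]
[[0,20],[12,7],[16,0],[26,7],[28,20],[30,0],[44,14],[46,0]]
[[0,20],[12,7],[16,0],[26,7],[28,20],[30,7],[38,0],[44,14],[46,0]]
[[0,20],[12,7],[16,0],[26,7],[28,20],[30,7],[38,0],[43,9],[44,14],[46,0]]
[[0,20],[12,7],[16,0],[26,7],[28,20],[30,7],[33,12],[36,7],[38,0],[43,9],[44,14],[46,0]]
[[0,20],[12,7],[16,0],[26,7],[28,20],[30,19],[41,0],[43,9],[44,14],[46,0]]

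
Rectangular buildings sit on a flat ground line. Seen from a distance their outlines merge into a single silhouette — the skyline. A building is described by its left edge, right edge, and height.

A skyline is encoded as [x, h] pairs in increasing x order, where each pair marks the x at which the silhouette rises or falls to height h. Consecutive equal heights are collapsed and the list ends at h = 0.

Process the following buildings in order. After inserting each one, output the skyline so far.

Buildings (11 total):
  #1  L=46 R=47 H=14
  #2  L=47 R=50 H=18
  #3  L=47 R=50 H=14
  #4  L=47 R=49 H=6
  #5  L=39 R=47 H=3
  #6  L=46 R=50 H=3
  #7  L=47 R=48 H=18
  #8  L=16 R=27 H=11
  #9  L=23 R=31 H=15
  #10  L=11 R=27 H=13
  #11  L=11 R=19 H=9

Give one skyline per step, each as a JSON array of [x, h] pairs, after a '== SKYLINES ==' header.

== SKYLINES ==
[[46,14],[47,0]]
[[46,14],[47,18],[50,0]]
[[46,14],[47,18],[50,0]]
[[46,14],[47,18],[50,0]]
[[39,3],[46,14],[47,18],[50,0]]
[[39,3],[46,14],[47,18],[50,0]]
[[39,3],[46,14],[47,18],[50,0]]
[[16,11],[27,0],[39,3],[46,14],[47,18],[50,0]]
[[16,11],[23,15],[31,0],[39,3],[46,14],[47,18],[50,0]]
[[11,13],[23,15],[31,0],[39,3],[46,14],[47,18],[50,0]]
[[11,13],[23,15],[31,0],[39,3],[46,14],[47,18],[50,0]]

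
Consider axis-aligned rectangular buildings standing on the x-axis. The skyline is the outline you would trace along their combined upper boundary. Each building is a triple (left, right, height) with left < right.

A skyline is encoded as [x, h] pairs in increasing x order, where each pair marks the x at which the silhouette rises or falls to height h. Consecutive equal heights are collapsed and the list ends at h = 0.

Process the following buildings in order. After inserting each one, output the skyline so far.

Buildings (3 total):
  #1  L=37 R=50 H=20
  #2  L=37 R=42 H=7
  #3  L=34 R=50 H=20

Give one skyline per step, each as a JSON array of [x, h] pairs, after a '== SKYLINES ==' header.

== SKYLINES ==
[[37,20],[50,0]]
[[37,20],[50,0]]
[[34,20],[50,0]]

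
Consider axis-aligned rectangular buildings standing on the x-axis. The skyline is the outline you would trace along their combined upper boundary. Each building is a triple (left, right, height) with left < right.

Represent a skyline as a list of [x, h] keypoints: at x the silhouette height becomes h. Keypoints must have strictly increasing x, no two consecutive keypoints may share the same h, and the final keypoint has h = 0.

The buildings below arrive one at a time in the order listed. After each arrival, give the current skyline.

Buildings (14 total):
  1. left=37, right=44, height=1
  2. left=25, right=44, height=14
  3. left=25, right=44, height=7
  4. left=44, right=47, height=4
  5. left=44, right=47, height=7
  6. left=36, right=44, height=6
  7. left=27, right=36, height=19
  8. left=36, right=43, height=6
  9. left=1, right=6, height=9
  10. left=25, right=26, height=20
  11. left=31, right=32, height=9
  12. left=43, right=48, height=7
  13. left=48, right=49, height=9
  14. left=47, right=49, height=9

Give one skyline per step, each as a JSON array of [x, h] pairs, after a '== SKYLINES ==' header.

== SKYLINES ==
[[37,1],[44,0]]
[[25,14],[44,0]]
[[25,14],[44,0]]
[[25,14],[44,4],[47,0]]
[[25,14],[44,7],[47,0]]
[[25,14],[44,7],[47,0]]
[[25,14],[27,19],[36,14],[44,7],[47,0]]
[[25,14],[27,19],[36,14],[44,7],[47,0]]
[[1,9],[6,0],[25,14],[27,19],[36,14],[44,7],[47,0]]
[[1,9],[6,0],[25,20],[26,14],[27,19],[36,14],[44,7],[47,0]]
[[1,9],[6,0],[25,20],[26,14],[27,19],[36,14],[44,7],[47,0]]
[[1,9],[6,0],[25,20],[26,14],[27,19],[36,14],[44,7],[48,0]]
[[1,9],[6,0],[25,20],[26,14],[27,19],[36,14],[44,7],[48,9],[49,0]]
[[1,9],[6,0],[25,20],[26,14],[27,19],[36,14],[44,7],[47,9],[49,0]]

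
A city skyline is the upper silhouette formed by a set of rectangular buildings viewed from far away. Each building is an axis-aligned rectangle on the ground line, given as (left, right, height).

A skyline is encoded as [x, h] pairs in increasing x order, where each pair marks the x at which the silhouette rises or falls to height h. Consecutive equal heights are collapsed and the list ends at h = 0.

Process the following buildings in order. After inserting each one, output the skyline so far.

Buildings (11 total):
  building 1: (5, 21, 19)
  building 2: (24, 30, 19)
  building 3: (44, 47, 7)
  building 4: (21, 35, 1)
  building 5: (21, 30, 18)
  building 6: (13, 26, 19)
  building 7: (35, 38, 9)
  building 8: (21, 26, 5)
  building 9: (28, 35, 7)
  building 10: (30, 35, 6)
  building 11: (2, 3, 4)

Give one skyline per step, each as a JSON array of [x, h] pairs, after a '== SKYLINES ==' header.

== SKYLINES ==
[[5,19],[21,0]]
[[5,19],[21,0],[24,19],[30,0]]
[[5,19],[21,0],[24,19],[30,0],[44,7],[47,0]]
[[5,19],[21,1],[24,19],[30,1],[35,0],[44,7],[47,0]]
[[5,19],[21,18],[24,19],[30,1],[35,0],[44,7],[47,0]]
[[5,19],[30,1],[35,0],[44,7],[47,0]]
[[5,19],[30,1],[35,9],[38,0],[44,7],[47,0]]
[[5,19],[30,1],[35,9],[38,0],[44,7],[47,0]]
[[5,19],[30,7],[35,9],[38,0],[44,7],[47,0]]
[[5,19],[30,7],[35,9],[38,0],[44,7],[47,0]]
[[2,4],[3,0],[5,19],[30,7],[35,9],[38,0],[44,7],[47,0]]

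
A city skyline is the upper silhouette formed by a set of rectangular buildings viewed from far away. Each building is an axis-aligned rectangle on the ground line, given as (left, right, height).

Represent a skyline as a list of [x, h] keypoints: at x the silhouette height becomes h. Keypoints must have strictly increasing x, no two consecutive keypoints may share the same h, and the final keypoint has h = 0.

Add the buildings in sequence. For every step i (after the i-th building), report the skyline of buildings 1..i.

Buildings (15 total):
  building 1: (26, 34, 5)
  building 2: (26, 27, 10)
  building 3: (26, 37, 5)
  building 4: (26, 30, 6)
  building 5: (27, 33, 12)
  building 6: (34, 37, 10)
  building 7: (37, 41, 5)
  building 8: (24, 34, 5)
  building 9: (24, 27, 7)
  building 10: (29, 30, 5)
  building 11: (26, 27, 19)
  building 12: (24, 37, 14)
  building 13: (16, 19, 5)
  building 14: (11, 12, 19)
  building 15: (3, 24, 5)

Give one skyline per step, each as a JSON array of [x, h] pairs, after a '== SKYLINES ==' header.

== SKYLINES ==
[[26,5],[34,0]]
[[26,10],[27,5],[34,0]]
[[26,10],[27,5],[37,0]]
[[26,10],[27,6],[30,5],[37,0]]
[[26,10],[27,12],[33,5],[37,0]]
[[26,10],[27,12],[33,5],[34,10],[37,0]]
[[26,10],[27,12],[33,5],[34,10],[37,5],[41,0]]
[[24,5],[26,10],[27,12],[33,5],[34,10],[37,5],[41,0]]
[[24,7],[26,10],[27,12],[33,5],[34,10],[37,5],[41,0]]
[[24,7],[26,10],[27,12],[33,5],[34,10],[37,5],[41,0]]
[[24,7],[26,19],[27,12],[33,5],[34,10],[37,5],[41,0]]
[[24,14],[26,19],[27,14],[37,5],[41,0]]
[[16,5],[19,0],[24,14],[26,19],[27,14],[37,5],[41,0]]
[[11,19],[12,0],[16,5],[19,0],[24,14],[26,19],[27,14],[37,5],[41,0]]
[[3,5],[11,19],[12,5],[24,14],[26,19],[27,14],[37,5],[41,0]]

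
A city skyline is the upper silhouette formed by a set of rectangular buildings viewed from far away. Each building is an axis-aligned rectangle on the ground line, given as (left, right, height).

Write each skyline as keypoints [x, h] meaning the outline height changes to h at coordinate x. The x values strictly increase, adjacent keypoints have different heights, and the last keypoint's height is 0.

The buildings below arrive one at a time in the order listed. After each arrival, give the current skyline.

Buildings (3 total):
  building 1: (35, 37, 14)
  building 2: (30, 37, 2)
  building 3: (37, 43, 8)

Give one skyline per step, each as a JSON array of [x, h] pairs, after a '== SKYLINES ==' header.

== SKYLINES ==
[[35,14],[37,0]]
[[30,2],[35,14],[37,0]]
[[30,2],[35,14],[37,8],[43,0]]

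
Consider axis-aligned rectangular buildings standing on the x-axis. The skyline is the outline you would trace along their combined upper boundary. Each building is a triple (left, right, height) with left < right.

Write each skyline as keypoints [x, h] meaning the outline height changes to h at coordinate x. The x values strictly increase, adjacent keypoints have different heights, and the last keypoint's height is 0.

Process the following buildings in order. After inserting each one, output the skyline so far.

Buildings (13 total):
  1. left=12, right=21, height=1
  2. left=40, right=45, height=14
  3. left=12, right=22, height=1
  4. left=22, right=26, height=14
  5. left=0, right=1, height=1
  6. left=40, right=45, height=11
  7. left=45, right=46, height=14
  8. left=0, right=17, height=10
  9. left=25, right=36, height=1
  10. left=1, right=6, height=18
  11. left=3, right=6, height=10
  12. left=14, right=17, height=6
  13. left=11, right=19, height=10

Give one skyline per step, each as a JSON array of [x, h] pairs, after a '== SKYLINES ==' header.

== SKYLINES ==
[[12,1],[21,0]]
[[12,1],[21,0],[40,14],[45,0]]
[[12,1],[22,0],[40,14],[45,0]]
[[12,1],[22,14],[26,0],[40,14],[45,0]]
[[0,1],[1,0],[12,1],[22,14],[26,0],[40,14],[45,0]]
[[0,1],[1,0],[12,1],[22,14],[26,0],[40,14],[45,0]]
[[0,1],[1,0],[12,1],[22,14],[26,0],[40,14],[46,0]]
[[0,10],[17,1],[22,14],[26,0],[40,14],[46,0]]
[[0,10],[17,1],[22,14],[26,1],[36,0],[40,14],[46,0]]
[[0,10],[1,18],[6,10],[17,1],[22,14],[26,1],[36,0],[40,14],[46,0]]
[[0,10],[1,18],[6,10],[17,1],[22,14],[26,1],[36,0],[40,14],[46,0]]
[[0,10],[1,18],[6,10],[17,1],[22,14],[26,1],[36,0],[40,14],[46,0]]
[[0,10],[1,18],[6,10],[19,1],[22,14],[26,1],[36,0],[40,14],[46,0]]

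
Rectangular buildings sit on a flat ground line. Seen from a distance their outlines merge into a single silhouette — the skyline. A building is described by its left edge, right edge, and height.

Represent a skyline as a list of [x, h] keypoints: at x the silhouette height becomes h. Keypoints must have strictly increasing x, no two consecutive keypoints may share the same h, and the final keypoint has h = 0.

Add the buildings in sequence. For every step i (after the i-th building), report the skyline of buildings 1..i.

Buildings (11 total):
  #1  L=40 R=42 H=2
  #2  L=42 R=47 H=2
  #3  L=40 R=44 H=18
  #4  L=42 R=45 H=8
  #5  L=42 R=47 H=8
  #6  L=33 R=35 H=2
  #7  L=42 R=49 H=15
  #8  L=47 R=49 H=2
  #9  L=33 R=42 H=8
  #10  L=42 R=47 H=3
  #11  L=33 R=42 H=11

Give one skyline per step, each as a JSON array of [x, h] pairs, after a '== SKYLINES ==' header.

== SKYLINES ==
[[40,2],[42,0]]
[[40,2],[47,0]]
[[40,18],[44,2],[47,0]]
[[40,18],[44,8],[45,2],[47,0]]
[[40,18],[44,8],[47,0]]
[[33,2],[35,0],[40,18],[44,8],[47,0]]
[[33,2],[35,0],[40,18],[44,15],[49,0]]
[[33,2],[35,0],[40,18],[44,15],[49,0]]
[[33,8],[40,18],[44,15],[49,0]]
[[33,8],[40,18],[44,15],[49,0]]
[[33,11],[40,18],[44,15],[49,0]]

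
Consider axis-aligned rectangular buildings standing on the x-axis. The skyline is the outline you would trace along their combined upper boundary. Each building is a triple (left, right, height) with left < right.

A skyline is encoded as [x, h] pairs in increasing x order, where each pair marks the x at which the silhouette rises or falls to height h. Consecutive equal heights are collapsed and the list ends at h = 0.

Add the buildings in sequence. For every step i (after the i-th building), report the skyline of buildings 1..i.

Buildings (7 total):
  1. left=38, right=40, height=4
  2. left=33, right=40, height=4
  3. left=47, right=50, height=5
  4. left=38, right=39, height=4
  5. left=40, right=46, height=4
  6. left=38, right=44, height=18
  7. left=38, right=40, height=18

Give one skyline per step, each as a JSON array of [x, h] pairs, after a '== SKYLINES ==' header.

== SKYLINES ==
[[38,4],[40,0]]
[[33,4],[40,0]]
[[33,4],[40,0],[47,5],[50,0]]
[[33,4],[40,0],[47,5],[50,0]]
[[33,4],[46,0],[47,5],[50,0]]
[[33,4],[38,18],[44,4],[46,0],[47,5],[50,0]]
[[33,4],[38,18],[44,4],[46,0],[47,5],[50,0]]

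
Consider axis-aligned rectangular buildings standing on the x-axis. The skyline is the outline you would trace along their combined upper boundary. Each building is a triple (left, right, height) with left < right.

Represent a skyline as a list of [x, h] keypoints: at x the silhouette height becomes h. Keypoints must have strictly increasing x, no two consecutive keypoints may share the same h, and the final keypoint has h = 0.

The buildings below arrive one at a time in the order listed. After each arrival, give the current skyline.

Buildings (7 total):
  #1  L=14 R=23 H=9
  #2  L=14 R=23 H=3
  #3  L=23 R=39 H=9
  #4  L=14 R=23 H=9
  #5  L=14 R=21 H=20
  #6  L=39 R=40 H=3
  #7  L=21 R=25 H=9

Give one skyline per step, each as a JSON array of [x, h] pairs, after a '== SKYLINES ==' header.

== SKYLINES ==
[[14,9],[23,0]]
[[14,9],[23,0]]
[[14,9],[39,0]]
[[14,9],[39,0]]
[[14,20],[21,9],[39,0]]
[[14,20],[21,9],[39,3],[40,0]]
[[14,20],[21,9],[39,3],[40,0]]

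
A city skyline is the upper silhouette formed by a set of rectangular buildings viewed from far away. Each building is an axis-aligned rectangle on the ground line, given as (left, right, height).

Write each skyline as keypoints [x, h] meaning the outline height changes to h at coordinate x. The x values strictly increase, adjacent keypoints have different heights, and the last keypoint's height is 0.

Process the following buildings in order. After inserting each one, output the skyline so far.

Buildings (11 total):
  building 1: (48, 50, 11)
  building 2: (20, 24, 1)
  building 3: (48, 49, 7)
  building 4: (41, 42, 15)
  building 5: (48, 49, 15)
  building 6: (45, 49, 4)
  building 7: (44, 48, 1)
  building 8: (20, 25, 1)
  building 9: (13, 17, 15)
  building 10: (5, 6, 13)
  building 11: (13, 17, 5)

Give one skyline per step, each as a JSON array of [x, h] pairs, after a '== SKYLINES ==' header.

== SKYLINES ==
[[48,11],[50,0]]
[[20,1],[24,0],[48,11],[50,0]]
[[20,1],[24,0],[48,11],[50,0]]
[[20,1],[24,0],[41,15],[42,0],[48,11],[50,0]]
[[20,1],[24,0],[41,15],[42,0],[48,15],[49,11],[50,0]]
[[20,1],[24,0],[41,15],[42,0],[45,4],[48,15],[49,11],[50,0]]
[[20,1],[24,0],[41,15],[42,0],[44,1],[45,4],[48,15],[49,11],[50,0]]
[[20,1],[25,0],[41,15],[42,0],[44,1],[45,4],[48,15],[49,11],[50,0]]
[[13,15],[17,0],[20,1],[25,0],[41,15],[42,0],[44,1],[45,4],[48,15],[49,11],[50,0]]
[[5,13],[6,0],[13,15],[17,0],[20,1],[25,0],[41,15],[42,0],[44,1],[45,4],[48,15],[49,11],[50,0]]
[[5,13],[6,0],[13,15],[17,0],[20,1],[25,0],[41,15],[42,0],[44,1],[45,4],[48,15],[49,11],[50,0]]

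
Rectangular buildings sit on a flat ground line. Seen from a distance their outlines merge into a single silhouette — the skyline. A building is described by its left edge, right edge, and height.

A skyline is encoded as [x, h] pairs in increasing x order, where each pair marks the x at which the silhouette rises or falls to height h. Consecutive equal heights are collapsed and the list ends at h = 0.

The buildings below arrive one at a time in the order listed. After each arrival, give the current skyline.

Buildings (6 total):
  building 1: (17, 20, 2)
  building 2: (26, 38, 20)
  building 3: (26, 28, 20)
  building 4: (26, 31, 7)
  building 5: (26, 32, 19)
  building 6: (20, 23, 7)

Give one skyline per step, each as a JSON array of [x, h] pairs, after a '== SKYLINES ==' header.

== SKYLINES ==
[[17,2],[20,0]]
[[17,2],[20,0],[26,20],[38,0]]
[[17,2],[20,0],[26,20],[38,0]]
[[17,2],[20,0],[26,20],[38,0]]
[[17,2],[20,0],[26,20],[38,0]]
[[17,2],[20,7],[23,0],[26,20],[38,0]]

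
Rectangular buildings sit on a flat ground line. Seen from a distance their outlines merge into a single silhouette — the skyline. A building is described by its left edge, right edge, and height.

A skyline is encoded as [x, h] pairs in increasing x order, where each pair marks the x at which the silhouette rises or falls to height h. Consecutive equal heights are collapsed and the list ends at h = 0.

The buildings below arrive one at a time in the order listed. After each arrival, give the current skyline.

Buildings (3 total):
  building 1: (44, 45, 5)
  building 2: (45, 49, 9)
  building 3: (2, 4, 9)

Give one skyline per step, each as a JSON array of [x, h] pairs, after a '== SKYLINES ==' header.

== SKYLINES ==
[[44,5],[45,0]]
[[44,5],[45,9],[49,0]]
[[2,9],[4,0],[44,5],[45,9],[49,0]]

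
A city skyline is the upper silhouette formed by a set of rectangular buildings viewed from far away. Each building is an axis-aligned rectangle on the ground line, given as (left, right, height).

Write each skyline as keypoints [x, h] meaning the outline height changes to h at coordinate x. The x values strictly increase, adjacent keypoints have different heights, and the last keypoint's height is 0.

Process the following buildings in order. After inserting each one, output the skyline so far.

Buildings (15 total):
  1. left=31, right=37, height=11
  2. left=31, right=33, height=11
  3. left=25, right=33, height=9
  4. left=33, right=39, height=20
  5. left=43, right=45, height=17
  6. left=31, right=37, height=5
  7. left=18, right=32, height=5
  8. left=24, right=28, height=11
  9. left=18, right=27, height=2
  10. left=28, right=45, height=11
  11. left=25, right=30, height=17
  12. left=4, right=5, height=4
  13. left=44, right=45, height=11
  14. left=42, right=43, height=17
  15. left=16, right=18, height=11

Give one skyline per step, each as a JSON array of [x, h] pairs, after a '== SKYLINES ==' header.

== SKYLINES ==
[[31,11],[37,0]]
[[31,11],[37,0]]
[[25,9],[31,11],[37,0]]
[[25,9],[31,11],[33,20],[39,0]]
[[25,9],[31,11],[33,20],[39,0],[43,17],[45,0]]
[[25,9],[31,11],[33,20],[39,0],[43,17],[45,0]]
[[18,5],[25,9],[31,11],[33,20],[39,0],[43,17],[45,0]]
[[18,5],[24,11],[28,9],[31,11],[33,20],[39,0],[43,17],[45,0]]
[[18,5],[24,11],[28,9],[31,11],[33,20],[39,0],[43,17],[45,0]]
[[18,5],[24,11],[33,20],[39,11],[43,17],[45,0]]
[[18,5],[24,11],[25,17],[30,11],[33,20],[39,11],[43,17],[45,0]]
[[4,4],[5,0],[18,5],[24,11],[25,17],[30,11],[33,20],[39,11],[43,17],[45,0]]
[[4,4],[5,0],[18,5],[24,11],[25,17],[30,11],[33,20],[39,11],[43,17],[45,0]]
[[4,4],[5,0],[18,5],[24,11],[25,17],[30,11],[33,20],[39,11],[42,17],[45,0]]
[[4,4],[5,0],[16,11],[18,5],[24,11],[25,17],[30,11],[33,20],[39,11],[42,17],[45,0]]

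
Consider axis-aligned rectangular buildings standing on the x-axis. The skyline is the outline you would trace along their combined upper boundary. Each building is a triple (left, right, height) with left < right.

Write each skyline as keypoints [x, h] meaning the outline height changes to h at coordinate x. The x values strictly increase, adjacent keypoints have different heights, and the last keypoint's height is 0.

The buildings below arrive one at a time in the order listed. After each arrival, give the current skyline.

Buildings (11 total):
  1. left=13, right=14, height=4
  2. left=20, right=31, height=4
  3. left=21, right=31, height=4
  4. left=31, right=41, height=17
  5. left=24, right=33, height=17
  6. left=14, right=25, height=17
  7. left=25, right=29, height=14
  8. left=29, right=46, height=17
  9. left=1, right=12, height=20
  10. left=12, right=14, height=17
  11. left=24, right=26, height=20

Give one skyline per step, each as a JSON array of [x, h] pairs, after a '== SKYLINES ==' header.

== SKYLINES ==
[[13,4],[14,0]]
[[13,4],[14,0],[20,4],[31,0]]
[[13,4],[14,0],[20,4],[31,0]]
[[13,4],[14,0],[20,4],[31,17],[41,0]]
[[13,4],[14,0],[20,4],[24,17],[41,0]]
[[13,4],[14,17],[41,0]]
[[13,4],[14,17],[41,0]]
[[13,4],[14,17],[46,0]]
[[1,20],[12,0],[13,4],[14,17],[46,0]]
[[1,20],[12,17],[46,0]]
[[1,20],[12,17],[24,20],[26,17],[46,0]]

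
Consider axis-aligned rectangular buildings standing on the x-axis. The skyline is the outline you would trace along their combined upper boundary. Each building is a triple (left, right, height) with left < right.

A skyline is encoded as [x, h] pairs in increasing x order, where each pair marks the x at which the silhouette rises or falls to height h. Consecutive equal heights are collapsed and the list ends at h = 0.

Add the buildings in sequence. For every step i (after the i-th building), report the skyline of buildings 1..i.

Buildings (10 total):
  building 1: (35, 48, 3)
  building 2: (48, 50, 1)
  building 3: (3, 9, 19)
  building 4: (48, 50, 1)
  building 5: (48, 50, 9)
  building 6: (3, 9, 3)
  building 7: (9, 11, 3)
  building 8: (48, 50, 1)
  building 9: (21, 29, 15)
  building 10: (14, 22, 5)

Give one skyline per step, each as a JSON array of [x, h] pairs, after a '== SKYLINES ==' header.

== SKYLINES ==
[[35,3],[48,0]]
[[35,3],[48,1],[50,0]]
[[3,19],[9,0],[35,3],[48,1],[50,0]]
[[3,19],[9,0],[35,3],[48,1],[50,0]]
[[3,19],[9,0],[35,3],[48,9],[50,0]]
[[3,19],[9,0],[35,3],[48,9],[50,0]]
[[3,19],[9,3],[11,0],[35,3],[48,9],[50,0]]
[[3,19],[9,3],[11,0],[35,3],[48,9],[50,0]]
[[3,19],[9,3],[11,0],[21,15],[29,0],[35,3],[48,9],[50,0]]
[[3,19],[9,3],[11,0],[14,5],[21,15],[29,0],[35,3],[48,9],[50,0]]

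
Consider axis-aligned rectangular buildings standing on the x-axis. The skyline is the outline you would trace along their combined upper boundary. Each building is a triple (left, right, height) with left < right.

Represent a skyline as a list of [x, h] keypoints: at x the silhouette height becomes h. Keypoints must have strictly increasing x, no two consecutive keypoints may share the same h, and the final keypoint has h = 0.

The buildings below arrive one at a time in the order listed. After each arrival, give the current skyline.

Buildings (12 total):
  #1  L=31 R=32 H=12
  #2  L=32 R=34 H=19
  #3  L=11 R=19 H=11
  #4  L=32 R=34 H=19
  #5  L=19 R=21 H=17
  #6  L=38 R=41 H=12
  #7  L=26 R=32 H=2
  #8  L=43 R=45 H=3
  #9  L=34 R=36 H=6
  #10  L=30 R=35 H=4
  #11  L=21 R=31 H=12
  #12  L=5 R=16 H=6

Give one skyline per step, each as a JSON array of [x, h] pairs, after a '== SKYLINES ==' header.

== SKYLINES ==
[[31,12],[32,0]]
[[31,12],[32,19],[34,0]]
[[11,11],[19,0],[31,12],[32,19],[34,0]]
[[11,11],[19,0],[31,12],[32,19],[34,0]]
[[11,11],[19,17],[21,0],[31,12],[32,19],[34,0]]
[[11,11],[19,17],[21,0],[31,12],[32,19],[34,0],[38,12],[41,0]]
[[11,11],[19,17],[21,0],[26,2],[31,12],[32,19],[34,0],[38,12],[41,0]]
[[11,11],[19,17],[21,0],[26,2],[31,12],[32,19],[34,0],[38,12],[41,0],[43,3],[45,0]]
[[11,11],[19,17],[21,0],[26,2],[31,12],[32,19],[34,6],[36,0],[38,12],[41,0],[43,3],[45,0]]
[[11,11],[19,17],[21,0],[26,2],[30,4],[31,12],[32,19],[34,6],[36,0],[38,12],[41,0],[43,3],[45,0]]
[[11,11],[19,17],[21,12],[32,19],[34,6],[36,0],[38,12],[41,0],[43,3],[45,0]]
[[5,6],[11,11],[19,17],[21,12],[32,19],[34,6],[36,0],[38,12],[41,0],[43,3],[45,0]]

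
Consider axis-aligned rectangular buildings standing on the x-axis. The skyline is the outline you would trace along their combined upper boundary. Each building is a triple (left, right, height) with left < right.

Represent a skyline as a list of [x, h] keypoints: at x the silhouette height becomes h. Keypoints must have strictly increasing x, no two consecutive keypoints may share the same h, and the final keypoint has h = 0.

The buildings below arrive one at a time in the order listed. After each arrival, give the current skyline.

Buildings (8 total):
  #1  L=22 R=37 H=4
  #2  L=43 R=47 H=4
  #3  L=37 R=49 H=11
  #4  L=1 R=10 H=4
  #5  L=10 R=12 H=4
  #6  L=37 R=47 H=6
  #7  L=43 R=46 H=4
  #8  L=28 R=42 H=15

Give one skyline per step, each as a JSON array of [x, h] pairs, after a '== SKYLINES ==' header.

== SKYLINES ==
[[22,4],[37,0]]
[[22,4],[37,0],[43,4],[47,0]]
[[22,4],[37,11],[49,0]]
[[1,4],[10,0],[22,4],[37,11],[49,0]]
[[1,4],[12,0],[22,4],[37,11],[49,0]]
[[1,4],[12,0],[22,4],[37,11],[49,0]]
[[1,4],[12,0],[22,4],[37,11],[49,0]]
[[1,4],[12,0],[22,4],[28,15],[42,11],[49,0]]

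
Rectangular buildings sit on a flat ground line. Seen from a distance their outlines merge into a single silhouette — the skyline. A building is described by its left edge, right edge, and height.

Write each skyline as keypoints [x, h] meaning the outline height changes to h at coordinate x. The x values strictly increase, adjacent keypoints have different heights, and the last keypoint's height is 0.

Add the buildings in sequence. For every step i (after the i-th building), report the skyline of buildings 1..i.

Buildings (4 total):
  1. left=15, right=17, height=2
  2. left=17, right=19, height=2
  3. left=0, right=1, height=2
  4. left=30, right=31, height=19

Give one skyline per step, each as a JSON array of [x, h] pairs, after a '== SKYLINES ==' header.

== SKYLINES ==
[[15,2],[17,0]]
[[15,2],[19,0]]
[[0,2],[1,0],[15,2],[19,0]]
[[0,2],[1,0],[15,2],[19,0],[30,19],[31,0]]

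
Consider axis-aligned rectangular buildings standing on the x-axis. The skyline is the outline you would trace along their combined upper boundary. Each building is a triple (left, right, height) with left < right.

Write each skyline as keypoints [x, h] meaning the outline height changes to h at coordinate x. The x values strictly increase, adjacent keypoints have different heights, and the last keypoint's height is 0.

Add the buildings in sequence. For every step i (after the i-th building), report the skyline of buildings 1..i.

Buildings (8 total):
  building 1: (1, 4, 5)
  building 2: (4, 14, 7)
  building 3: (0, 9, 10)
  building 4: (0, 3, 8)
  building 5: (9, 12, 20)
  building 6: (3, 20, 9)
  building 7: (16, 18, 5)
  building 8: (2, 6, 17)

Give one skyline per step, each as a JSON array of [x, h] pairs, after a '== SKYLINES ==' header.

== SKYLINES ==
[[1,5],[4,0]]
[[1,5],[4,7],[14,0]]
[[0,10],[9,7],[14,0]]
[[0,10],[9,7],[14,0]]
[[0,10],[9,20],[12,7],[14,0]]
[[0,10],[9,20],[12,9],[20,0]]
[[0,10],[9,20],[12,9],[20,0]]
[[0,10],[2,17],[6,10],[9,20],[12,9],[20,0]]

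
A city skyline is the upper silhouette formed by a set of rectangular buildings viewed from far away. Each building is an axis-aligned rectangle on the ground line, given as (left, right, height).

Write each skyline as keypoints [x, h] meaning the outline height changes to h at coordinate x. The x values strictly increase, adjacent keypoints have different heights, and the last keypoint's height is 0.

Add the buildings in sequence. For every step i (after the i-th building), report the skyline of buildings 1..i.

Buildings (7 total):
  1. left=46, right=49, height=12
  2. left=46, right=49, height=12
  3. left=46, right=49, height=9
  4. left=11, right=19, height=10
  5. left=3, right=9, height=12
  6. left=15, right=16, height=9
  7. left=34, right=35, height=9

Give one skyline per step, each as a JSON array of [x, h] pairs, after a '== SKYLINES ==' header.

== SKYLINES ==
[[46,12],[49,0]]
[[46,12],[49,0]]
[[46,12],[49,0]]
[[11,10],[19,0],[46,12],[49,0]]
[[3,12],[9,0],[11,10],[19,0],[46,12],[49,0]]
[[3,12],[9,0],[11,10],[19,0],[46,12],[49,0]]
[[3,12],[9,0],[11,10],[19,0],[34,9],[35,0],[46,12],[49,0]]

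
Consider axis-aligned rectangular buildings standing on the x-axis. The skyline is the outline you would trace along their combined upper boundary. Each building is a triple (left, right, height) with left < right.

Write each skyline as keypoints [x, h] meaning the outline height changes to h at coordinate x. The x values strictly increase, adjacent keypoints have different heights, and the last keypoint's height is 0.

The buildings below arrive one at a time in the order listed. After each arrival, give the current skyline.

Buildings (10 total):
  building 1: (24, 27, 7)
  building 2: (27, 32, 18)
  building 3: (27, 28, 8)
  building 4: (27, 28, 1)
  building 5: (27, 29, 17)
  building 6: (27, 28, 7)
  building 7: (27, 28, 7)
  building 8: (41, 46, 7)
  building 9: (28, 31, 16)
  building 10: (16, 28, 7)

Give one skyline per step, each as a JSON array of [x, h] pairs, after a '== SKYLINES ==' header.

== SKYLINES ==
[[24,7],[27,0]]
[[24,7],[27,18],[32,0]]
[[24,7],[27,18],[32,0]]
[[24,7],[27,18],[32,0]]
[[24,7],[27,18],[32,0]]
[[24,7],[27,18],[32,0]]
[[24,7],[27,18],[32,0]]
[[24,7],[27,18],[32,0],[41,7],[46,0]]
[[24,7],[27,18],[32,0],[41,7],[46,0]]
[[16,7],[27,18],[32,0],[41,7],[46,0]]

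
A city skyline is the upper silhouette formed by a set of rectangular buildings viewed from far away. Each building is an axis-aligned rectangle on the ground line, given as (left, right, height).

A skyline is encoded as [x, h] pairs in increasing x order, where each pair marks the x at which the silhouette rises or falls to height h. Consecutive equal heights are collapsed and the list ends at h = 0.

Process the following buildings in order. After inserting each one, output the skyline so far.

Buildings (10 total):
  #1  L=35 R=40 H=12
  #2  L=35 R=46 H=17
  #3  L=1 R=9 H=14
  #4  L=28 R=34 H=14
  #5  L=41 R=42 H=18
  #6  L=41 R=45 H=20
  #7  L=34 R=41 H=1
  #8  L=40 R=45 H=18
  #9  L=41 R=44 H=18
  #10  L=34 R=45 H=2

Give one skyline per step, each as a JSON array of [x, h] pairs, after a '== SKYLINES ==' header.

== SKYLINES ==
[[35,12],[40,0]]
[[35,17],[46,0]]
[[1,14],[9,0],[35,17],[46,0]]
[[1,14],[9,0],[28,14],[34,0],[35,17],[46,0]]
[[1,14],[9,0],[28,14],[34,0],[35,17],[41,18],[42,17],[46,0]]
[[1,14],[9,0],[28,14],[34,0],[35,17],[41,20],[45,17],[46,0]]
[[1,14],[9,0],[28,14],[34,1],[35,17],[41,20],[45,17],[46,0]]
[[1,14],[9,0],[28,14],[34,1],[35,17],[40,18],[41,20],[45,17],[46,0]]
[[1,14],[9,0],[28,14],[34,1],[35,17],[40,18],[41,20],[45,17],[46,0]]
[[1,14],[9,0],[28,14],[34,2],[35,17],[40,18],[41,20],[45,17],[46,0]]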